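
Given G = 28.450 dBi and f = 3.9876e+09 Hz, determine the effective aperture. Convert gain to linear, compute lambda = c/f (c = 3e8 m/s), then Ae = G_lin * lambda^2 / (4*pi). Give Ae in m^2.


lambda = c / f = 3.0000e+08 / 3.9876e+09 = 0.07523322 m
G_linear = 10^(28.450/10) = 699.8420
Ae = G_linear * lambda^2 / (4*pi) = 699.8420 * 0.07523322^2 / (4*pi) = 0.3152 m^2

0.3152 m^2


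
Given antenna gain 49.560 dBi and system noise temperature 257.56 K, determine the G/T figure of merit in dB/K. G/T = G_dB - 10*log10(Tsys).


G/T = 49.560 - 10*log10(257.56) = 49.560 - 24.10878 = 25.45 dB/K

25.45 dB/K


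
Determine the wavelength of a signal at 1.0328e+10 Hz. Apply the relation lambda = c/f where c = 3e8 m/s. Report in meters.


lambda = c / f = 3.0000e+08 / 1.0328e+10 = 0.02905 m

0.02905 m


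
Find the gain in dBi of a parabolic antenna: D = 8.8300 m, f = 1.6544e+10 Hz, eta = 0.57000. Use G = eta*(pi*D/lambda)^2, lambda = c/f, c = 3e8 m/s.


lambda = c / f = 3.0000e+08 / 1.6544e+10 = 0.01813346 m
G_linear = 0.57000 * (pi * 8.8300 / 0.01813346)^2 = 1.333935e+06
G_dBi = 10 * log10(1.333935e+06) = 61.25 dBi

61.25 dBi


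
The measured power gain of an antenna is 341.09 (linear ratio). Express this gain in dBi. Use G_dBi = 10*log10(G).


G_dBi = 10 * log10(341.09) = 25.33 dBi

25.33 dBi


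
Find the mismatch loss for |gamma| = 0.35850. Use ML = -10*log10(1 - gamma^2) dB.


ML = -10 * log10(1 - 0.35850^2) = -10 * log10(0.87147775) = 0.5974 dB

0.5974 dB


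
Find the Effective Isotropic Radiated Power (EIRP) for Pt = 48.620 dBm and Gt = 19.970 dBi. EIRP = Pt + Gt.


EIRP = Pt + Gt = 48.620 + 19.970 = 68.59 dBm

68.59 dBm


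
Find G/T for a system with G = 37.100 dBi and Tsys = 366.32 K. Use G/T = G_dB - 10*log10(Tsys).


G/T = 37.100 - 10*log10(366.32) = 37.100 - 25.63861 = 11.46 dB/K

11.46 dB/K


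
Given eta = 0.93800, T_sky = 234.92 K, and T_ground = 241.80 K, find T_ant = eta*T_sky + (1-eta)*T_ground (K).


T_ant = 0.93800 * 234.92 + (1 - 0.93800) * 241.80 = 235.3 K

235.3 K


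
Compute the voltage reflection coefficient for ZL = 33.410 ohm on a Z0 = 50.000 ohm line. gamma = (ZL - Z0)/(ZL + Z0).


gamma = (33.410 - 50.000) / (33.410 + 50.000) = -0.1989

-0.1989


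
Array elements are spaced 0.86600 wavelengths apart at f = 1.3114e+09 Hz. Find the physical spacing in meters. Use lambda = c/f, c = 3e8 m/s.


lambda = c / f = 3.0000e+08 / 1.3114e+09 = 0.2287632 m
d = 0.86600 * 0.2287632 = 0.1981 m

0.1981 m


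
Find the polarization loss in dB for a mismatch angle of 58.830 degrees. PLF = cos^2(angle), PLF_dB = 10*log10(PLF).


PLF_linear = cos^2(58.830 deg) = 0.2678881
PLF_dB = 10 * log10(0.2678881) = -5.720 dB

-5.720 dB


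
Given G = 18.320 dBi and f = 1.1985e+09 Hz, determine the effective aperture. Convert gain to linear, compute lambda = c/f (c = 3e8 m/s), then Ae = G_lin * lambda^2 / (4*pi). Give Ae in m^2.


lambda = c / f = 3.0000e+08 / 1.1985e+09 = 0.2503129 m
G_linear = 10^(18.320/10) = 67.92036
Ae = G_linear * lambda^2 / (4*pi) = 67.92036 * 0.2503129^2 / (4*pi) = 0.3387 m^2

0.3387 m^2


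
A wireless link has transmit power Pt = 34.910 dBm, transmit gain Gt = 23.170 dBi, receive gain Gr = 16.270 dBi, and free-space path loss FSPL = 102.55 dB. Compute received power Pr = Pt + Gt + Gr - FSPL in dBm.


Pr = 34.910 + 23.170 + 16.270 - 102.55 = -28.20 dBm

-28.20 dBm


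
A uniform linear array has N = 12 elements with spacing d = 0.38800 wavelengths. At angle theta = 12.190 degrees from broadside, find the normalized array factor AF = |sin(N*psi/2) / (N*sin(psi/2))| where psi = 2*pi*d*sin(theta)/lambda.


psi = 2*pi*0.38800*sin(12.190 deg) = 0.5147677 rad
AF = |sin(12*0.5147677/2) / (12*sin(0.5147677/2))| = 0.01734

0.01734


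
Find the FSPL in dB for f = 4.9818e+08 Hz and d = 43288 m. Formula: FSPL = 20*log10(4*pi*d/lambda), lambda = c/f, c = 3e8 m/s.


lambda = c / f = 3.0000e+08 / 4.9818e+08 = 0.6021920 m
FSPL = 20 * log10(4*pi*43288/0.6021920) = 119.1 dB

119.1 dB


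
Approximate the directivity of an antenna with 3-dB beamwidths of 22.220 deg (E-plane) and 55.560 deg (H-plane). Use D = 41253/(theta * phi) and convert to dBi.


D_linear = 41253 / (22.220 * 55.560) = 33.41560
D_dBi = 10 * log10(33.41560) = 15.24 dBi

15.24 dBi


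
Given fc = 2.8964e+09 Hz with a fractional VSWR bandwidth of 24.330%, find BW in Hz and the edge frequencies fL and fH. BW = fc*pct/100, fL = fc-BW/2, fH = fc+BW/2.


BW = 2.8964e+09 * 24.330/100 = 7.046941e+08 Hz
fL = 2.8964e+09 - 7.046941e+08/2 = 2.544e+09 Hz
fH = 2.8964e+09 + 7.046941e+08/2 = 3.249e+09 Hz

BW=7.047e+08 Hz, fL=2.544e+09 Hz, fH=3.249e+09 Hz


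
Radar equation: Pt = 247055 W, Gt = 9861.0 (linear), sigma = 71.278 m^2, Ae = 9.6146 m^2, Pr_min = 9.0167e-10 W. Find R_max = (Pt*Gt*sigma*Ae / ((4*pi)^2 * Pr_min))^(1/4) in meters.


R^4 = 247055*9861.0*71.278*9.6146 / ((4*pi)^2 * 9.0167e-10) = 1.172557e+19
R_max = 1.172557e+19^0.25 = 58517 m

58517 m


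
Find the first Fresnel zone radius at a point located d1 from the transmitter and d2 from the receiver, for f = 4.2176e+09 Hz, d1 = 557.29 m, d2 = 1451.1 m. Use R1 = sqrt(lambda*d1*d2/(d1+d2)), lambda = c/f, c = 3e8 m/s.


lambda = c / f = 3.0000e+08 / 4.2176e+09 = 0.07113050 m
R1 = sqrt(0.07113050 * 557.29 * 1451.1 / (557.29 + 1451.1)) = 5.352 m

5.352 m


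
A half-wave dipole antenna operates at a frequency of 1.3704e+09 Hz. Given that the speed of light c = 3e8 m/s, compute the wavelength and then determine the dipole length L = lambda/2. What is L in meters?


lambda = c / f = 3.0000e+08 / 1.3704e+09 = 0.2189142 m
L = lambda / 2 = 0.2189142 / 2 = 0.1095 m

0.1095 m


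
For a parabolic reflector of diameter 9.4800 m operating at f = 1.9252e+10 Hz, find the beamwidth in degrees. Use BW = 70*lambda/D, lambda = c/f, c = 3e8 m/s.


lambda = c / f = 3.0000e+08 / 1.9252e+10 = 0.01558280 m
BW = 70 * 0.01558280 / 9.4800 = 0.1151 deg

0.1151 deg


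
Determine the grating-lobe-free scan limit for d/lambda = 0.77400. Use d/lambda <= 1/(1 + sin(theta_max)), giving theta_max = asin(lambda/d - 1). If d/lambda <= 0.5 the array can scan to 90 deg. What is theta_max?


lambda/d - 1 = 1/0.77400 - 1 = 0.2919897
theta_max = asin(0.2919897) = 16.98 deg

16.98 deg


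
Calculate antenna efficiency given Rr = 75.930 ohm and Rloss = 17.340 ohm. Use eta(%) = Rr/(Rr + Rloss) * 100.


eta = 75.930 / (75.930 + 17.340) * 100 = 81.41%

81.41%


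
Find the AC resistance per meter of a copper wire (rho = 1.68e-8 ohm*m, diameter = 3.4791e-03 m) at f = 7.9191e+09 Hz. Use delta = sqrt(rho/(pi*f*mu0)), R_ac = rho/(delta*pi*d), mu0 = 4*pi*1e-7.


delta = sqrt(1.68e-8 / (pi * 7.9191e+09 * 4*pi*1e-7)) = 7.330555e-07 m
R_ac = 1.68e-8 / (7.330555e-07 * pi * 3.4791e-03) = 2.097 ohm/m

2.097 ohm/m


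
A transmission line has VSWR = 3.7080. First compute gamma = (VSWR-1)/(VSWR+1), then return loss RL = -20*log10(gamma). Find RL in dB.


gamma = (3.7080 - 1) / (3.7080 + 1) = 0.5751912
RL = -20 * log10(0.5751912) = 4.804 dB

4.804 dB


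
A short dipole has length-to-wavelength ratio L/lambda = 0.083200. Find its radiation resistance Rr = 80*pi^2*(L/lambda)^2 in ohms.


Rr = 80 * pi^2 * (0.083200)^2 = 80 * 9.869604 * 6.922240e-03 = 5.466 ohm

5.466 ohm


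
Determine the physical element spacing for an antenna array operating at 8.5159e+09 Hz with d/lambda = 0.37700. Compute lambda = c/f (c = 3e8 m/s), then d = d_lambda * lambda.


lambda = c / f = 3.0000e+08 / 8.5159e+09 = 0.03522822 m
d = 0.37700 * 0.03522822 = 0.01328 m

0.01328 m


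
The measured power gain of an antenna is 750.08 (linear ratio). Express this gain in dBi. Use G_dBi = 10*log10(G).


G_dBi = 10 * log10(750.08) = 28.75 dBi

28.75 dBi


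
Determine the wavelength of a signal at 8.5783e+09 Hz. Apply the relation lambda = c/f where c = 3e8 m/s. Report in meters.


lambda = c / f = 3.0000e+08 / 8.5783e+09 = 0.03497 m

0.03497 m


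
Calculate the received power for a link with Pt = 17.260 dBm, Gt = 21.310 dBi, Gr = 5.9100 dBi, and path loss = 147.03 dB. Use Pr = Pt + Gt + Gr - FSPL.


Pr = 17.260 + 21.310 + 5.9100 - 147.03 = -102.55 dBm

-102.55 dBm


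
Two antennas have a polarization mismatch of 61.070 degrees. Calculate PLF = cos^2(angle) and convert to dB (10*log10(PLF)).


PLF_linear = cos^2(61.070 deg) = 0.2340051
PLF_dB = 10 * log10(0.2340051) = -6.308 dB

-6.308 dB


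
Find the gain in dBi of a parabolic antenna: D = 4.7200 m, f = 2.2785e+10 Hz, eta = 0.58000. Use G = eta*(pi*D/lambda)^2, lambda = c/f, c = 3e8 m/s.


lambda = c / f = 3.0000e+08 / 2.2785e+10 = 0.01316656 m
G_linear = 0.58000 * (pi * 4.7200 / 0.01316656)^2 = 735643.0
G_dBi = 10 * log10(735643.0) = 58.67 dBi

58.67 dBi


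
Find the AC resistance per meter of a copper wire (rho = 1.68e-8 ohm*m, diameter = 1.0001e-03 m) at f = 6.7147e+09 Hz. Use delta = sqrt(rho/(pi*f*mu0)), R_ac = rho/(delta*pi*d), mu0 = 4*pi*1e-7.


delta = sqrt(1.68e-8 / (pi * 6.7147e+09 * 4*pi*1e-7)) = 7.960887e-07 m
R_ac = 1.68e-8 / (7.960887e-07 * pi * 1.0001e-03) = 6.717 ohm/m

6.717 ohm/m


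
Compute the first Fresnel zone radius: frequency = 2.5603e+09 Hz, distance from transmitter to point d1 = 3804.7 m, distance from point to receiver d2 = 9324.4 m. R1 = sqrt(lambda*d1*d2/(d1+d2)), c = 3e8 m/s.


lambda = c / f = 3.0000e+08 / 2.5603e+09 = 0.1171738 m
R1 = sqrt(0.1171738 * 3804.7 * 9324.4 / (3804.7 + 9324.4)) = 17.79 m

17.79 m


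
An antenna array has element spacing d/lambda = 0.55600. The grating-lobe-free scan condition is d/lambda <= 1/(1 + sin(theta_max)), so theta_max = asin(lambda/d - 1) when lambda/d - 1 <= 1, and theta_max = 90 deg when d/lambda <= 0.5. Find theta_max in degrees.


lambda/d - 1 = 1/0.55600 - 1 = 0.7985612
theta_max = asin(0.7985612) = 52.99 deg

52.99 deg


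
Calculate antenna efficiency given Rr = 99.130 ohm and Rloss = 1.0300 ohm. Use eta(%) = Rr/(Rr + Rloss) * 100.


eta = 99.130 / (99.130 + 1.0300) * 100 = 98.97%

98.97%


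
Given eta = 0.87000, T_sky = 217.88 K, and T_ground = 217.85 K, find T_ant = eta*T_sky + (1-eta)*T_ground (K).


T_ant = 0.87000 * 217.88 + (1 - 0.87000) * 217.85 = 217.9 K

217.9 K


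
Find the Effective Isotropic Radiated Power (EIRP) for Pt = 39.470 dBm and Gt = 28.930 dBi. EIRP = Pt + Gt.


EIRP = Pt + Gt = 39.470 + 28.930 = 68.40 dBm

68.40 dBm


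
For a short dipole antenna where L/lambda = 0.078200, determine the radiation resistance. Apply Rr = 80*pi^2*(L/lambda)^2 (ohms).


Rr = 80 * pi^2 * (0.078200)^2 = 80 * 9.869604 * 6.115240e-03 = 4.828 ohm

4.828 ohm


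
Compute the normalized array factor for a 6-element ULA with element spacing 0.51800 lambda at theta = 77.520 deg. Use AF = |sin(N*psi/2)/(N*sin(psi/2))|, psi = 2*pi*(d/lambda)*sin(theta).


psi = 2*pi*0.51800*sin(77.520 deg) = 3.177787 rad
AF = |sin(6*3.177787/2) / (6*sin(3.177787/2))| = 0.01806

0.01806


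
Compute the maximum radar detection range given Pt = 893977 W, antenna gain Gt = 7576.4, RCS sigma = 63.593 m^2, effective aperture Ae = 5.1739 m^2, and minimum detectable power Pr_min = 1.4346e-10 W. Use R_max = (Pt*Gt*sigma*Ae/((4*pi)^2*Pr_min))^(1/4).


R^4 = 893977*7576.4*63.593*5.1739 / ((4*pi)^2 * 1.4346e-10) = 9.837076e+19
R_max = 9.837076e+19^0.25 = 99590 m

99590 m


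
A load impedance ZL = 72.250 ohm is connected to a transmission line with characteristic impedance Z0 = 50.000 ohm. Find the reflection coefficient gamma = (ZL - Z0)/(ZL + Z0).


gamma = (72.250 - 50.000) / (72.250 + 50.000) = 0.1820

0.1820


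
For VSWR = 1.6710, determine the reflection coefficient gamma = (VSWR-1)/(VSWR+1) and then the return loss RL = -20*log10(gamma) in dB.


gamma = (1.6710 - 1) / (1.6710 + 1) = 0.2512168
RL = -20 * log10(0.2512168) = 12.00 dB

12.00 dB


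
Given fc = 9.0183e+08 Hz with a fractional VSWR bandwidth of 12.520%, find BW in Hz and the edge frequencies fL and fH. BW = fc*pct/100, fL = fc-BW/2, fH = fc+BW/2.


BW = 9.0183e+08 * 12.520/100 = 1.129091e+08 Hz
fL = 9.0183e+08 - 1.129091e+08/2 = 8.454e+08 Hz
fH = 9.0183e+08 + 1.129091e+08/2 = 9.583e+08 Hz

BW=1.129e+08 Hz, fL=8.454e+08 Hz, fH=9.583e+08 Hz


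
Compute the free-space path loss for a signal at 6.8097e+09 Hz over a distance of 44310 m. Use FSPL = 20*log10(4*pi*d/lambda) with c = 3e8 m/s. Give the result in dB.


lambda = c / f = 3.0000e+08 / 6.8097e+09 = 0.04405480 m
FSPL = 20 * log10(4*pi*44310/0.04405480) = 142.0 dB

142.0 dB


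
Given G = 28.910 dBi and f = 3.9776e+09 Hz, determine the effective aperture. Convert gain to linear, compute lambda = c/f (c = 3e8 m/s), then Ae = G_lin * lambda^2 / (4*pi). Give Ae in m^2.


lambda = c / f = 3.0000e+08 / 3.9776e+09 = 0.07542237 m
G_linear = 10^(28.910/10) = 778.0366
Ae = G_linear * lambda^2 / (4*pi) = 778.0366 * 0.07542237^2 / (4*pi) = 0.3522 m^2

0.3522 m^2


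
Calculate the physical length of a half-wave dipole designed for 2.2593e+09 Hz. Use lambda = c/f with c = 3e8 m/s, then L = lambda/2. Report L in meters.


lambda = c / f = 3.0000e+08 / 2.2593e+09 = 0.1327845 m
L = lambda / 2 = 0.1327845 / 2 = 0.06639 m

0.06639 m


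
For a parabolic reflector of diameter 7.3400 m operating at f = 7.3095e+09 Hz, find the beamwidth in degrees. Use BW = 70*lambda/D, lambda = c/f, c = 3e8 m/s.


lambda = c / f = 3.0000e+08 / 7.3095e+09 = 0.04104248 m
BW = 70 * 0.04104248 / 7.3400 = 0.3914 deg

0.3914 deg


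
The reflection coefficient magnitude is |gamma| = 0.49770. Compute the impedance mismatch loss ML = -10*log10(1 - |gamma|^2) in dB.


ML = -10 * log10(1 - 0.49770^2) = -10 * log10(0.75229471) = 1.236 dB

1.236 dB


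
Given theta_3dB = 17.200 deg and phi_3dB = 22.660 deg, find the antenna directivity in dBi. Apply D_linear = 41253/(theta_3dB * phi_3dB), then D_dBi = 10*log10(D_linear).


D_linear = 41253 / (17.200 * 22.660) = 105.8442
D_dBi = 10 * log10(105.8442) = 20.25 dBi

20.25 dBi


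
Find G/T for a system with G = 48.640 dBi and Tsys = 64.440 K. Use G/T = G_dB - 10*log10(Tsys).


G/T = 48.640 - 10*log10(64.440) = 48.640 - 18.09156 = 30.55 dB/K

30.55 dB/K


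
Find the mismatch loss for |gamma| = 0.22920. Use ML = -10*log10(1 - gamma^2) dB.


ML = -10 * log10(1 - 0.22920^2) = -10 * log10(0.94746736) = 0.2344 dB

0.2344 dB


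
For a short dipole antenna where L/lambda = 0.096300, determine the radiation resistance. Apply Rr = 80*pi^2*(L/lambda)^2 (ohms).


Rr = 80 * pi^2 * (0.096300)^2 = 80 * 9.869604 * 9.273690e-03 = 7.322 ohm

7.322 ohm


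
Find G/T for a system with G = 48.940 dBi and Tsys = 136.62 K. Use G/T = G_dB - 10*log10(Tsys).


G/T = 48.940 - 10*log10(136.62) = 48.940 - 21.35514 = 27.58 dB/K

27.58 dB/K


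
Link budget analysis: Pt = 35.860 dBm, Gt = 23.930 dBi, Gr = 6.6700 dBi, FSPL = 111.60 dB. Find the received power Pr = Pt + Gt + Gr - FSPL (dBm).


Pr = 35.860 + 23.930 + 6.6700 - 111.60 = -45.14 dBm

-45.14 dBm


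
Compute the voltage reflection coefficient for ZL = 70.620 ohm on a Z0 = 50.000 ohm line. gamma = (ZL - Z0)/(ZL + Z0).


gamma = (70.620 - 50.000) / (70.620 + 50.000) = 0.1710

0.1710


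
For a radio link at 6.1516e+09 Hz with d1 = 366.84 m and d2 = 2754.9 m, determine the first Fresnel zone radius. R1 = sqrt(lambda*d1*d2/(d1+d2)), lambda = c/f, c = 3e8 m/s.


lambda = c / f = 3.0000e+08 / 6.1516e+09 = 0.04876780 m
R1 = sqrt(0.04876780 * 366.84 * 2754.9 / (366.84 + 2754.9)) = 3.973 m

3.973 m


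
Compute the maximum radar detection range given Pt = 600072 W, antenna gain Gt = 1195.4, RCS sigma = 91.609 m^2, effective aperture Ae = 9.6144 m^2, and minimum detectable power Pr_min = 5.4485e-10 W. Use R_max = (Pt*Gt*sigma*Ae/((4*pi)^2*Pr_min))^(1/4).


R^4 = 600072*1195.4*91.609*9.6144 / ((4*pi)^2 * 5.4485e-10) = 7.343114e+18
R_max = 7.343114e+18^0.25 = 52056 m

52056 m


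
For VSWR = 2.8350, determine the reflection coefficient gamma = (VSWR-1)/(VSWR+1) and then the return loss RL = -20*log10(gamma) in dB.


gamma = (2.8350 - 1) / (2.8350 + 1) = 0.4784876
RL = -20 * log10(0.4784876) = 6.403 dB

6.403 dB


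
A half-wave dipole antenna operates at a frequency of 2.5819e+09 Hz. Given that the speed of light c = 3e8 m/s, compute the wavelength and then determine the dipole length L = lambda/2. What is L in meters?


lambda = c / f = 3.0000e+08 / 2.5819e+09 = 0.1161935 m
L = lambda / 2 = 0.1161935 / 2 = 0.05810 m

0.05810 m


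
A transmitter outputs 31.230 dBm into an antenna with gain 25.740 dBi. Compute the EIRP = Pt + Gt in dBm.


EIRP = Pt + Gt = 31.230 + 25.740 = 56.97 dBm

56.97 dBm


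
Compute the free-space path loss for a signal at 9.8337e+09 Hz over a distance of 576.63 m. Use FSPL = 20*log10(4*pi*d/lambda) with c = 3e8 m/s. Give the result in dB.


lambda = c / f = 3.0000e+08 / 9.8337e+09 = 0.03050734 m
FSPL = 20 * log10(4*pi*576.63/0.03050734) = 107.5 dB

107.5 dB


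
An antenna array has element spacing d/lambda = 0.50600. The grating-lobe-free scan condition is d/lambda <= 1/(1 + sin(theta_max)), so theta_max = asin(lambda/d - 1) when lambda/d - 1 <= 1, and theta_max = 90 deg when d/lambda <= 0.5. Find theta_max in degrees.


lambda/d - 1 = 1/0.50600 - 1 = 0.9762846
theta_max = asin(0.9762846) = 77.50 deg

77.50 deg


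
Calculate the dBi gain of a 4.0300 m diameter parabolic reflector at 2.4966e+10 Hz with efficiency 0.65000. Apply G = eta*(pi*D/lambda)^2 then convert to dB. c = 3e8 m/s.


lambda = c / f = 3.0000e+08 / 2.4966e+10 = 0.01201634 m
G_linear = 0.65000 * (pi * 4.0300 / 0.01201634)^2 = 721570.5
G_dBi = 10 * log10(721570.5) = 58.58 dBi

58.58 dBi


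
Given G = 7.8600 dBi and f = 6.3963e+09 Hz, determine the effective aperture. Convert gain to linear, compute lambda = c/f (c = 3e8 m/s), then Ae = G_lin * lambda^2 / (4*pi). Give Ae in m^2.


lambda = c / f = 3.0000e+08 / 6.3963e+09 = 0.04690212 m
G_linear = 10^(7.8600/10) = 6.109420
Ae = G_linear * lambda^2 / (4*pi) = 6.109420 * 0.04690212^2 / (4*pi) = 1.069e-03 m^2

1.069e-03 m^2


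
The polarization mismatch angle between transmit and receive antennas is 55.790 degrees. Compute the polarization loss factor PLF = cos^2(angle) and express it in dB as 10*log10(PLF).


PLF_linear = cos^2(55.790 deg) = 0.3161000
PLF_dB = 10 * log10(0.3161000) = -5.002 dB

-5.002 dB


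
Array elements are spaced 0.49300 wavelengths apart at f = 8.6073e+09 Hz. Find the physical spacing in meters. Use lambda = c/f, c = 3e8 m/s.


lambda = c / f = 3.0000e+08 / 8.6073e+09 = 0.03485414 m
d = 0.49300 * 0.03485414 = 0.01718 m

0.01718 m


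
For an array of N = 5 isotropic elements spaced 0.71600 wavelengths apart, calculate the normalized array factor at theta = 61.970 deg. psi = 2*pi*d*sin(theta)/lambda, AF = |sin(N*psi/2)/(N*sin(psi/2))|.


psi = 2*pi*0.71600*sin(61.970 deg) = 3.971064 rad
AF = |sin(5*3.971064/2) / (5*sin(3.971064/2))| = 0.1053

0.1053


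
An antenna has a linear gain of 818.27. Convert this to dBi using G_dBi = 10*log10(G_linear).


G_dBi = 10 * log10(818.27) = 29.13 dBi

29.13 dBi


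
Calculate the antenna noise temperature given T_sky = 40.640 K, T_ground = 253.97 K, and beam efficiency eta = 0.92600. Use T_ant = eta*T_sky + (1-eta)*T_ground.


T_ant = 0.92600 * 40.640 + (1 - 0.92600) * 253.97 = 56.43 K

56.43 K


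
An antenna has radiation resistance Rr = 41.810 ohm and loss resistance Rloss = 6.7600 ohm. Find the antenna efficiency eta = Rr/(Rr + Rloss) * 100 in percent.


eta = 41.810 / (41.810 + 6.7600) * 100 = 86.08%

86.08%


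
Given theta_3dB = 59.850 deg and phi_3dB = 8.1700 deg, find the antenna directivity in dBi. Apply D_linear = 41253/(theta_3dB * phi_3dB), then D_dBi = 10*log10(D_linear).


D_linear = 41253 / (59.850 * 8.1700) = 84.36636
D_dBi = 10 * log10(84.36636) = 19.26 dBi

19.26 dBi


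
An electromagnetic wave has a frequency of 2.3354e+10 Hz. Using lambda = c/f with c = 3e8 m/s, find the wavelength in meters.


lambda = c / f = 3.0000e+08 / 2.3354e+10 = 0.01285 m

0.01285 m


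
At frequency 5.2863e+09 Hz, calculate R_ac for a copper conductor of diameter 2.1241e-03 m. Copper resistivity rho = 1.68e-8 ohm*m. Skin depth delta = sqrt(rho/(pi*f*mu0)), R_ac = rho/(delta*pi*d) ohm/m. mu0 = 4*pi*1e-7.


delta = sqrt(1.68e-8 / (pi * 5.2863e+09 * 4*pi*1e-7)) = 8.972198e-07 m
R_ac = 1.68e-8 / (8.972198e-07 * pi * 2.1241e-03) = 2.806 ohm/m

2.806 ohm/m


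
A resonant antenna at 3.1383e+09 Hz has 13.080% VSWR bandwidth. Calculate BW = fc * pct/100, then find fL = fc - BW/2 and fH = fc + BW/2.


BW = 3.1383e+09 * 13.080/100 = 4.104896e+08 Hz
fL = 3.1383e+09 - 4.104896e+08/2 = 2.933e+09 Hz
fH = 3.1383e+09 + 4.104896e+08/2 = 3.344e+09 Hz

BW=4.105e+08 Hz, fL=2.933e+09 Hz, fH=3.344e+09 Hz


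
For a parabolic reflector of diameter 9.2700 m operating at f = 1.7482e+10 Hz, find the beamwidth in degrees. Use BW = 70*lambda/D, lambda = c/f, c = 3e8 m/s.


lambda = c / f = 3.0000e+08 / 1.7482e+10 = 0.01716051 m
BW = 70 * 0.01716051 / 9.2700 = 0.1296 deg

0.1296 deg


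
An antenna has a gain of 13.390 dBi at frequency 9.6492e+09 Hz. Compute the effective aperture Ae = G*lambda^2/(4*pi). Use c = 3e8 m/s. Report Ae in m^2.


lambda = c / f = 3.0000e+08 / 9.6492e+09 = 0.03109066 m
G_linear = 10^(13.390/10) = 21.82730
Ae = G_linear * lambda^2 / (4*pi) = 21.82730 * 0.03109066^2 / (4*pi) = 1.679e-03 m^2

1.679e-03 m^2


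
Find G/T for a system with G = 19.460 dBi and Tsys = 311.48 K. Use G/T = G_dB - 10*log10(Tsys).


G/T = 19.460 - 10*log10(311.48) = 19.460 - 24.93430 = -5.474 dB/K

-5.474 dB/K


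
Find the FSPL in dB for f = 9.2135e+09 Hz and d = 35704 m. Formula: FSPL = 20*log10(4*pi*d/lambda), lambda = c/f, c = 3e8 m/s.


lambda = c / f = 3.0000e+08 / 9.2135e+09 = 0.03256092 m
FSPL = 20 * log10(4*pi*35704/0.03256092) = 142.8 dB

142.8 dB


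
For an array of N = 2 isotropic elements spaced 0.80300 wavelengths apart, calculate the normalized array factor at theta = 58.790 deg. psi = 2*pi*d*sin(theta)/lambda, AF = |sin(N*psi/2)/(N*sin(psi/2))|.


psi = 2*pi*0.80300*sin(58.790 deg) = 4.315197 rad
AF = |sin(2*4.315197/2) / (2*sin(4.315197/2))| = 0.5537

0.5537


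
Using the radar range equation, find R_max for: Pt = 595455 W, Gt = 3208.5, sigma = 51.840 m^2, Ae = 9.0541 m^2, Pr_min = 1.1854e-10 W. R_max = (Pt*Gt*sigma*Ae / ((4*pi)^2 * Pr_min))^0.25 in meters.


R^4 = 595455*3208.5*51.840*9.0541 / ((4*pi)^2 * 1.1854e-10) = 4.790453e+19
R_max = 4.790453e+19^0.25 = 83194 m

83194 m


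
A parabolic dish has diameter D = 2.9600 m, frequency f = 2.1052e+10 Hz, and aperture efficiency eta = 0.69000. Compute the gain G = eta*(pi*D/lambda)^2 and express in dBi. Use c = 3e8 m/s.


lambda = c / f = 3.0000e+08 / 2.1052e+10 = 0.01425043 m
G_linear = 0.69000 * (pi * 2.9600 / 0.01425043)^2 = 293816.6
G_dBi = 10 * log10(293816.6) = 54.68 dBi

54.68 dBi


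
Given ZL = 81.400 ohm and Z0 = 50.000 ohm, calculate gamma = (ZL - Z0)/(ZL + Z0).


gamma = (81.400 - 50.000) / (81.400 + 50.000) = 0.2390

0.2390


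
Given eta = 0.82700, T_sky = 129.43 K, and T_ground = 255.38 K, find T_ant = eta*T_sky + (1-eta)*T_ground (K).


T_ant = 0.82700 * 129.43 + (1 - 0.82700) * 255.38 = 151.2 K

151.2 K


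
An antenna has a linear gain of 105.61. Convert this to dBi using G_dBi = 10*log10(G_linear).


G_dBi = 10 * log10(105.61) = 20.24 dBi

20.24 dBi


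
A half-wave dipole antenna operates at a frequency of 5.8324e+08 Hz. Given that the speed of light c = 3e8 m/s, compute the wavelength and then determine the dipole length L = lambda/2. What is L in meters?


lambda = c / f = 3.0000e+08 / 5.8324e+08 = 0.5143680 m
L = lambda / 2 = 0.5143680 / 2 = 0.2572 m

0.2572 m


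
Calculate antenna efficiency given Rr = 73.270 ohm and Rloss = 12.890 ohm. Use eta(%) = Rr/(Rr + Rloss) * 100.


eta = 73.270 / (73.270 + 12.890) * 100 = 85.04%

85.04%


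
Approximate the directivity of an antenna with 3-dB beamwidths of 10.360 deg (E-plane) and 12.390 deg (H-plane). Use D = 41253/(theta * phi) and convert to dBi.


D_linear = 41253 / (10.360 * 12.390) = 321.3842
D_dBi = 10 * log10(321.3842) = 25.07 dBi

25.07 dBi


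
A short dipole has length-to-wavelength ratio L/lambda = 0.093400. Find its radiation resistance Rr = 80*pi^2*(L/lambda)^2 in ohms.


Rr = 80 * pi^2 * (0.093400)^2 = 80 * 9.869604 * 8.723560e-03 = 6.888 ohm

6.888 ohm


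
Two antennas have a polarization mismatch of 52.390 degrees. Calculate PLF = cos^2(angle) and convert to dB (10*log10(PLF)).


PLF_linear = cos^2(52.390 deg) = 0.3724459
PLF_dB = 10 * log10(0.3724459) = -4.289 dB

-4.289 dB


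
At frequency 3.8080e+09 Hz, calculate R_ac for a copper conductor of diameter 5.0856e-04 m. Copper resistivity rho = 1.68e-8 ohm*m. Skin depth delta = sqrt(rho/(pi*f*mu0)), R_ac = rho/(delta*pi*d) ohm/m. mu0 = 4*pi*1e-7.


delta = sqrt(1.68e-8 / (pi * 3.8080e+09 * 4*pi*1e-7)) = 1.057125e-06 m
R_ac = 1.68e-8 / (1.057125e-06 * pi * 5.0856e-04) = 9.947 ohm/m

9.947 ohm/m


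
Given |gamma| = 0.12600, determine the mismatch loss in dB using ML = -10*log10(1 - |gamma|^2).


ML = -10 * log10(1 - 0.12600^2) = -10 * log10(0.984124) = 0.06950 dB

0.06950 dB


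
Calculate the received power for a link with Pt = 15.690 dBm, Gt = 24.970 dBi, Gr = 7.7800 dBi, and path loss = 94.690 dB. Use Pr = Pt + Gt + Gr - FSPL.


Pr = 15.690 + 24.970 + 7.7800 - 94.690 = -46.25 dBm

-46.25 dBm


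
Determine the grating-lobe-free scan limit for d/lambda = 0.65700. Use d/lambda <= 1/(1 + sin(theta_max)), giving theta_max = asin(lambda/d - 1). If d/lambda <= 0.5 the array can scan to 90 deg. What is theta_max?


lambda/d - 1 = 1/0.65700 - 1 = 0.5220700
theta_max = asin(0.5220700) = 31.47 deg

31.47 deg


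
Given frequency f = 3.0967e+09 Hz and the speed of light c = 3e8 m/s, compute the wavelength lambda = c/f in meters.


lambda = c / f = 3.0000e+08 / 3.0967e+09 = 0.09688 m

0.09688 m


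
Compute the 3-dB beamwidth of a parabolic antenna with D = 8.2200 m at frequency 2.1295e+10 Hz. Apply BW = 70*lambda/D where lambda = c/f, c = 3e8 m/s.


lambda = c / f = 3.0000e+08 / 2.1295e+10 = 0.01408781 m
BW = 70 * 0.01408781 / 8.2200 = 0.1200 deg

0.1200 deg


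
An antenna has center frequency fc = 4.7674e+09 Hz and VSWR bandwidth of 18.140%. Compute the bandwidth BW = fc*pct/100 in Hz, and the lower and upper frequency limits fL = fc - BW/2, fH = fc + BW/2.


BW = 4.7674e+09 * 18.140/100 = 8.648064e+08 Hz
fL = 4.7674e+09 - 8.648064e+08/2 = 4.335e+09 Hz
fH = 4.7674e+09 + 8.648064e+08/2 = 5.200e+09 Hz

BW=8.648e+08 Hz, fL=4.335e+09 Hz, fH=5.200e+09 Hz


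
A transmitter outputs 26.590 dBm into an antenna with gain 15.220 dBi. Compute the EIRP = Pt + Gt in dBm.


EIRP = Pt + Gt = 26.590 + 15.220 = 41.81 dBm

41.81 dBm


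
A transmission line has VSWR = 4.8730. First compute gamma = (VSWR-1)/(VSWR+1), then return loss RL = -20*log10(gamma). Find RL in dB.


gamma = (4.8730 - 1) / (4.8730 + 1) = 0.6594585
RL = -20 * log10(0.6594585) = 3.616 dB

3.616 dB


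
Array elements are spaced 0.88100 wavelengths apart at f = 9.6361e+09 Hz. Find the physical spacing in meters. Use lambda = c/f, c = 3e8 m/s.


lambda = c / f = 3.0000e+08 / 9.6361e+09 = 0.03113293 m
d = 0.88100 * 0.03113293 = 0.02743 m

0.02743 m


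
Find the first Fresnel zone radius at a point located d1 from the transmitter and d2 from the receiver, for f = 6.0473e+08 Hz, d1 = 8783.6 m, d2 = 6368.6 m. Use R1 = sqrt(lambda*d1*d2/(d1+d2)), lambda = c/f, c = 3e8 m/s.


lambda = c / f = 3.0000e+08 / 6.0473e+08 = 0.4960892 m
R1 = sqrt(0.4960892 * 8783.6 * 6368.6 / (8783.6 + 6368.6)) = 42.80 m

42.80 m


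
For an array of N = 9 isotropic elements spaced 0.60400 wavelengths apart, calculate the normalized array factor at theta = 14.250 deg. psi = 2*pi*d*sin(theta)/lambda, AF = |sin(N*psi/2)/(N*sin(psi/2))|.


psi = 2*pi*0.60400*sin(14.250 deg) = 0.9341626 rad
AF = |sin(9*0.9341626/2) / (9*sin(0.9341626/2))| = 0.2155

0.2155


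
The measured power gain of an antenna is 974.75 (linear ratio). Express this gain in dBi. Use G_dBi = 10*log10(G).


G_dBi = 10 * log10(974.75) = 29.89 dBi

29.89 dBi


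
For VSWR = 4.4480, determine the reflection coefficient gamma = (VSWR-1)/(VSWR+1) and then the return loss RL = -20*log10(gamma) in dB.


gamma = (4.4480 - 1) / (4.4480 + 1) = 0.6328928
RL = -20 * log10(0.6328928) = 3.973 dB

3.973 dB


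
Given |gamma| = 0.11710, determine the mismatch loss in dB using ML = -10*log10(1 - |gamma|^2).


ML = -10 * log10(1 - 0.11710^2) = -10 * log10(0.98628759) = 0.05996 dB

0.05996 dB


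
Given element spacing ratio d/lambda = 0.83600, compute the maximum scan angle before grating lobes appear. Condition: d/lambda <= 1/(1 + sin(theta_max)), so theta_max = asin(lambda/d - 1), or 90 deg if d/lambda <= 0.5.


lambda/d - 1 = 1/0.83600 - 1 = 0.1961722
theta_max = asin(0.1961722) = 11.31 deg

11.31 deg


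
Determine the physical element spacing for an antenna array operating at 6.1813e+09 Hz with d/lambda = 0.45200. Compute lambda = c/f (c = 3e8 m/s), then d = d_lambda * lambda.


lambda = c / f = 3.0000e+08 / 6.1813e+09 = 0.04853348 m
d = 0.45200 * 0.04853348 = 0.02194 m

0.02194 m


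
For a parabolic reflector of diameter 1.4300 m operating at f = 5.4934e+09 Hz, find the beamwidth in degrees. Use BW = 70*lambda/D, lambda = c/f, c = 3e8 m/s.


lambda = c / f = 3.0000e+08 / 5.4934e+09 = 0.05461099 m
BW = 70 * 0.05461099 / 1.4300 = 2.673 deg

2.673 deg


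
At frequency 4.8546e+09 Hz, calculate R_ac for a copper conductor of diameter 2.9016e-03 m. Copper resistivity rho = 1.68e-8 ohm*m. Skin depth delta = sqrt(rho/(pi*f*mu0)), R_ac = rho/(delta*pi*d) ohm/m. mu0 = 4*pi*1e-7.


delta = sqrt(1.68e-8 / (pi * 4.8546e+09 * 4*pi*1e-7)) = 9.362634e-07 m
R_ac = 1.68e-8 / (9.362634e-07 * pi * 2.9016e-03) = 1.968 ohm/m

1.968 ohm/m


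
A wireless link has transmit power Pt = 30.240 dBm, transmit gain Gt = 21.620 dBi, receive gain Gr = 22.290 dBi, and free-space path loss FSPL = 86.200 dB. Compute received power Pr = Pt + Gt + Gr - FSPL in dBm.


Pr = 30.240 + 21.620 + 22.290 - 86.200 = -12.05 dBm

-12.05 dBm


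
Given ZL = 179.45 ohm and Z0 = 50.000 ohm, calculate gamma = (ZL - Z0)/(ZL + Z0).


gamma = (179.45 - 50.000) / (179.45 + 50.000) = 0.5642

0.5642


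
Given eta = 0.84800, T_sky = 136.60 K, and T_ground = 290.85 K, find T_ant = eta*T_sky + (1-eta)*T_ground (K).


T_ant = 0.84800 * 136.60 + (1 - 0.84800) * 290.85 = 160.0 K

160.0 K


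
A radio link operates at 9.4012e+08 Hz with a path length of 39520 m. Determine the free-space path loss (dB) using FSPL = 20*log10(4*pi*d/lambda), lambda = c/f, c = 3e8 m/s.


lambda = c / f = 3.0000e+08 / 9.4012e+08 = 0.3191082 m
FSPL = 20 * log10(4*pi*39520/0.3191082) = 123.8 dB

123.8 dB


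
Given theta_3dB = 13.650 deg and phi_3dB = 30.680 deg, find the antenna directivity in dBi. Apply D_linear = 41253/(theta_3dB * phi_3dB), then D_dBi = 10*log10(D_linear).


D_linear = 41253 / (13.650 * 30.680) = 98.50710
D_dBi = 10 * log10(98.50710) = 19.93 dBi

19.93 dBi


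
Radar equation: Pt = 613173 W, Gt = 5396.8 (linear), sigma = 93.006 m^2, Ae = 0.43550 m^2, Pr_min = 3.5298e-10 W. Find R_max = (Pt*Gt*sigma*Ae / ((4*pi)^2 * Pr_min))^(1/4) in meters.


R^4 = 613173*5396.8*93.006*0.43550 / ((4*pi)^2 * 3.5298e-10) = 2.404632e+18
R_max = 2.404632e+18^0.25 = 39379 m

39379 m


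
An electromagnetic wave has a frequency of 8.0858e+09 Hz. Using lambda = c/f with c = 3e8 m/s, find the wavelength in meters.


lambda = c / f = 3.0000e+08 / 8.0858e+09 = 0.03710 m

0.03710 m


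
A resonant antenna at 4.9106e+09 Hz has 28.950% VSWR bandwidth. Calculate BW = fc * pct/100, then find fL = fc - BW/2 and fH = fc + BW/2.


BW = 4.9106e+09 * 28.950/100 = 1.421619e+09 Hz
fL = 4.9106e+09 - 1.421619e+09/2 = 4.200e+09 Hz
fH = 4.9106e+09 + 1.421619e+09/2 = 5.621e+09 Hz

BW=1.422e+09 Hz, fL=4.200e+09 Hz, fH=5.621e+09 Hz


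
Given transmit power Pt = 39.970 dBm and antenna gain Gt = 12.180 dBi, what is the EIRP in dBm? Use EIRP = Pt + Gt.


EIRP = Pt + Gt = 39.970 + 12.180 = 52.15 dBm

52.15 dBm


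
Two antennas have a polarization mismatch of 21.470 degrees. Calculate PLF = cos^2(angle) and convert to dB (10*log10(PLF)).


PLF_linear = cos^2(21.470 deg) = 0.8660337
PLF_dB = 10 * log10(0.8660337) = -0.6247 dB

-0.6247 dB


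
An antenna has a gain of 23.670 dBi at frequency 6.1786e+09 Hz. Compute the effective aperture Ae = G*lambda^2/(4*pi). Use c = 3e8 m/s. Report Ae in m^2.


lambda = c / f = 3.0000e+08 / 6.1786e+09 = 0.04855469 m
G_linear = 10^(23.670/10) = 232.8091
Ae = G_linear * lambda^2 / (4*pi) = 232.8091 * 0.04855469^2 / (4*pi) = 0.04368 m^2

0.04368 m^2


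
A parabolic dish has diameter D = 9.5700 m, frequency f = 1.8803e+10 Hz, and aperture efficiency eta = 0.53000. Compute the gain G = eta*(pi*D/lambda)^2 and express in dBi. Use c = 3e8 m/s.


lambda = c / f = 3.0000e+08 / 1.8803e+10 = 0.01595490 m
G_linear = 0.53000 * (pi * 9.5700 / 0.01595490)^2 = 1.881964e+06
G_dBi = 10 * log10(1.881964e+06) = 62.75 dBi

62.75 dBi


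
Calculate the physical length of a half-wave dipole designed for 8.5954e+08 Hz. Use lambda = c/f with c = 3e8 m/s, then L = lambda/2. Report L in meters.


lambda = c / f = 3.0000e+08 / 8.5954e+08 = 0.3490239 m
L = lambda / 2 = 0.3490239 / 2 = 0.1745 m

0.1745 m


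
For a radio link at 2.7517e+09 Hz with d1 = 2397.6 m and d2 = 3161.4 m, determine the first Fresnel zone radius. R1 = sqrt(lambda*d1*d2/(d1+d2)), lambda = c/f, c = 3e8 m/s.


lambda = c / f = 3.0000e+08 / 2.7517e+09 = 0.1090235 m
R1 = sqrt(0.1090235 * 2397.6 * 3161.4 / (2397.6 + 3161.4)) = 12.19 m

12.19 m


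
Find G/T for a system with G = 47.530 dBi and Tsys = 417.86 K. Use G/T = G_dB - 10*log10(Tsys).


G/T = 47.530 - 10*log10(417.86) = 47.530 - 26.21031 = 21.32 dB/K

21.32 dB/K


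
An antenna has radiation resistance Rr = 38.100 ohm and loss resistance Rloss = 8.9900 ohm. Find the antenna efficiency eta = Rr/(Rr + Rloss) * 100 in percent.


eta = 38.100 / (38.100 + 8.9900) * 100 = 80.91%

80.91%


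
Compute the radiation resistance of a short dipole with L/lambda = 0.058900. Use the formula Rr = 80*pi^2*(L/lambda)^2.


Rr = 80 * pi^2 * (0.058900)^2 = 80 * 9.869604 * 3.469210e-03 = 2.739 ohm

2.739 ohm


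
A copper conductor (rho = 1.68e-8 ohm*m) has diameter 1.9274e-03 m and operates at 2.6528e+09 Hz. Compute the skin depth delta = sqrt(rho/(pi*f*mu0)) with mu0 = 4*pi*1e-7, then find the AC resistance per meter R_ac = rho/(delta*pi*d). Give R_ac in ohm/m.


delta = sqrt(1.68e-8 / (pi * 2.6528e+09 * 4*pi*1e-7)) = 1.266551e-06 m
R_ac = 1.68e-8 / (1.266551e-06 * pi * 1.9274e-03) = 2.191 ohm/m

2.191 ohm/m


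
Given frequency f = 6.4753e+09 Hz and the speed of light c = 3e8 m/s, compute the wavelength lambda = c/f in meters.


lambda = c / f = 3.0000e+08 / 6.4753e+09 = 0.04633 m

0.04633 m


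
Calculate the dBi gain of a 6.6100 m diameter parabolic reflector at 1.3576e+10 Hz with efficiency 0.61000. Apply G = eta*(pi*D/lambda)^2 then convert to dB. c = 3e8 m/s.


lambda = c / f = 3.0000e+08 / 1.3576e+10 = 0.02209782 m
G_linear = 0.61000 * (pi * 6.6100 / 0.02209782)^2 = 538683.5
G_dBi = 10 * log10(538683.5) = 57.31 dBi

57.31 dBi


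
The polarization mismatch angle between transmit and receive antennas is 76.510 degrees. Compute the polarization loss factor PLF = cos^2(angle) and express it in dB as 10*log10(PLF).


PLF_linear = cos^2(76.510 deg) = 0.05441753
PLF_dB = 10 * log10(0.05441753) = -12.64 dB

-12.64 dB


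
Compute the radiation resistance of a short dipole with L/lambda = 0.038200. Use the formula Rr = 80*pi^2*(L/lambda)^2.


Rr = 80 * pi^2 * (0.038200)^2 = 80 * 9.869604 * 1.459240e-03 = 1.152 ohm

1.152 ohm


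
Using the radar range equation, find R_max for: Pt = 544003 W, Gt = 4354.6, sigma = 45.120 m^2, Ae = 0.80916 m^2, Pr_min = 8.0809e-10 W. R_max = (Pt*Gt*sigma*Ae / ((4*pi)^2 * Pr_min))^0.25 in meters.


R^4 = 544003*4354.6*45.120*0.80916 / ((4*pi)^2 * 8.0809e-10) = 6.777564e+17
R_max = 6.777564e+17^0.25 = 28693 m

28693 m


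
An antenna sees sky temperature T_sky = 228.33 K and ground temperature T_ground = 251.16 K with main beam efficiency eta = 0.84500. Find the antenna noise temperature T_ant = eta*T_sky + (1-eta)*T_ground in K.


T_ant = 0.84500 * 228.33 + (1 - 0.84500) * 251.16 = 231.9 K

231.9 K


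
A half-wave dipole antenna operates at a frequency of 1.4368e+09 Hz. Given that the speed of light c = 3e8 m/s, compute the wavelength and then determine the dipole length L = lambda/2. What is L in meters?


lambda = c / f = 3.0000e+08 / 1.4368e+09 = 0.2087973 m
L = lambda / 2 = 0.2087973 / 2 = 0.1044 m

0.1044 m


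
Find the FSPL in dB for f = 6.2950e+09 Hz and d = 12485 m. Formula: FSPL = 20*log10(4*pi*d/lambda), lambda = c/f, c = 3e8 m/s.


lambda = c / f = 3.0000e+08 / 6.2950e+09 = 0.04765687 m
FSPL = 20 * log10(4*pi*12485/0.04765687) = 130.3 dB

130.3 dB


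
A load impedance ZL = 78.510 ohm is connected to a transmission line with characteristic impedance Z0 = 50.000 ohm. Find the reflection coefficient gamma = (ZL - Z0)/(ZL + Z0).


gamma = (78.510 - 50.000) / (78.510 + 50.000) = 0.2219

0.2219


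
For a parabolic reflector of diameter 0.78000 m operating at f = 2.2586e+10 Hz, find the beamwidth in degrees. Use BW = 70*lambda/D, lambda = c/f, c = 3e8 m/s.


lambda = c / f = 3.0000e+08 / 2.2586e+10 = 0.01328256 m
BW = 70 * 0.01328256 / 0.78000 = 1.192 deg

1.192 deg


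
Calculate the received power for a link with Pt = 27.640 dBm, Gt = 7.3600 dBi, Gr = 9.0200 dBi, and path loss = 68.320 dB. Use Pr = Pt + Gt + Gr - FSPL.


Pr = 27.640 + 7.3600 + 9.0200 - 68.320 = -24.30 dBm

-24.30 dBm


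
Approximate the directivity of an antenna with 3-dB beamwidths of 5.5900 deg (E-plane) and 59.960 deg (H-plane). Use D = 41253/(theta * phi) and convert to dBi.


D_linear = 41253 / (5.5900 * 59.960) = 123.0785
D_dBi = 10 * log10(123.0785) = 20.90 dBi

20.90 dBi


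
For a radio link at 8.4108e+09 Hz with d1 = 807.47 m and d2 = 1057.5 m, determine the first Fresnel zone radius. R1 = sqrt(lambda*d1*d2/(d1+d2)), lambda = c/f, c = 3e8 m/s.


lambda = c / f = 3.0000e+08 / 8.4108e+09 = 0.03566843 m
R1 = sqrt(0.03566843 * 807.47 * 1057.5 / (807.47 + 1057.5)) = 4.041 m

4.041 m


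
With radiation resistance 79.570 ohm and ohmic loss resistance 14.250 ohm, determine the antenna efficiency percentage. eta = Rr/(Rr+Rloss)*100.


eta = 79.570 / (79.570 + 14.250) * 100 = 84.81%

84.81%


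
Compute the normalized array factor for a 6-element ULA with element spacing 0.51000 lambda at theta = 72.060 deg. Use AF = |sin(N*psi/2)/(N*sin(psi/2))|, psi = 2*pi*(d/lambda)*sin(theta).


psi = 2*pi*0.51000*sin(72.060 deg) = 3.048624 rad
AF = |sin(6*3.048624/2) / (6*sin(3.048624/2))| = 0.04593

0.04593


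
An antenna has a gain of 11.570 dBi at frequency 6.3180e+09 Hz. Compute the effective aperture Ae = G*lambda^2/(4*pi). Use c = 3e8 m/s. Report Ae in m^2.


lambda = c / f = 3.0000e+08 / 6.3180e+09 = 0.04748338 m
G_linear = 10^(11.570/10) = 14.35489
Ae = G_linear * lambda^2 / (4*pi) = 14.35489 * 0.04748338^2 / (4*pi) = 2.576e-03 m^2

2.576e-03 m^2


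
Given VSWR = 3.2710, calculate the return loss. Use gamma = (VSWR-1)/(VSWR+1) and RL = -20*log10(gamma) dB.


gamma = (3.2710 - 1) / (3.2710 + 1) = 0.5317256
RL = -20 * log10(0.5317256) = 5.486 dB

5.486 dB


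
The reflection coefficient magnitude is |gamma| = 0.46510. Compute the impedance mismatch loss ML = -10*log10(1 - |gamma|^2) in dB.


ML = -10 * log10(1 - 0.46510^2) = -10 * log10(0.78368199) = 1.059 dB

1.059 dB


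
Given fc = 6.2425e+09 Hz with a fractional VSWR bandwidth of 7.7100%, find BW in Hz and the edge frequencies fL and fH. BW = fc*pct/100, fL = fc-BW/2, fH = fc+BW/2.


BW = 6.2425e+09 * 7.7100/100 = 4.812968e+08 Hz
fL = 6.2425e+09 - 4.812968e+08/2 = 6.002e+09 Hz
fH = 6.2425e+09 + 4.812968e+08/2 = 6.483e+09 Hz

BW=4.813e+08 Hz, fL=6.002e+09 Hz, fH=6.483e+09 Hz
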